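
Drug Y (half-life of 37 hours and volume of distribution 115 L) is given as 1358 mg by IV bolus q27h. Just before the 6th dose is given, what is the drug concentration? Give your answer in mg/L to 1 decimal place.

16.5 mg/L

f = (1/2)^(τ/t½) = (1/2)^(27/37) ≈ 0.6030.
C₀ = D/Vd = 1358/115 ≈ 11.809 mg/L.
Before the 6th dose, 5 doses have been given. Superposition: Cmin = C₀·(f + f² + … + f^5).
≈ 11.809 × (0.6030 + 0.3636 + 0.2193 + 0.1322 + 0.0797) ≈ 11.809 × 1.3978 ≈ 16.507 mg/L.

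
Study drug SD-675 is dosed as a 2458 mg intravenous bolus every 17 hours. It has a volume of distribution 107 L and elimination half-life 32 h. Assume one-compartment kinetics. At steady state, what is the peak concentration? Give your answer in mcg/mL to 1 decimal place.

k = ln2/t½ = ln2/32 ≈ 0.021661 h⁻¹; fraction remaining f = e^(−kτ) = e^(−0.021661×17) ≈ 0.6920.
At steady state, accumulation factor R = 1/(1 − e^(−kτ)) ≈ 3.2468.
Single-dose peak C₀ = D/Vd = 2458/107 ≈ 22.972 mcg/mL.
Steady-state peak Cmax,ss = C₀·R ≈ 22.972 × 3.2468 ≈ 74.585 mcg/mL.

74.6 mcg/mL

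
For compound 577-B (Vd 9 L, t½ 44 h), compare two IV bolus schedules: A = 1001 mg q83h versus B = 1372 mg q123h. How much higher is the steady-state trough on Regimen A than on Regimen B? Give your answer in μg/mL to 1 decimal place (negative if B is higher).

15.6 μg/mL

Regimen A: f = (1/2)^(83/44) ≈ 0.2705; Cmin,ss = (1001/9)·f/(1−f) ≈ 41.241 μg/mL.
Regimen B: f = (1/2)^(123/44) ≈ 0.1440; Cmin,ss = (1372/9)·f/(1−f) ≈ 25.645 μg/mL.
Difference ≈ 41.241 − 25.645 ≈ 15.596 μg/mL.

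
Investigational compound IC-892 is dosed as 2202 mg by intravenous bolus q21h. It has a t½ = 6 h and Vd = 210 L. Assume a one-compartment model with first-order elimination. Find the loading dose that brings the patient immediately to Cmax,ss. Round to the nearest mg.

f = (1/2)^(21/6) ≈ 0.088388; accumulation ratio R = 1/(1−f) ≈ 1.09696.
Loading dose to hit Cmax,ss on first dose: D_load = D_maint·R ≈ 2202 × 1.09696 ≈ 2415.51 mg.

2416 mg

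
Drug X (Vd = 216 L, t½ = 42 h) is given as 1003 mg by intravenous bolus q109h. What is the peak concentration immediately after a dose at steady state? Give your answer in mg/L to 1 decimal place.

5.6 mg/L

k = ln2/t½ = ln2/42 ≈ 0.016504 h⁻¹; fraction remaining f = e^(−kτ) = e^(−0.016504×109) ≈ 0.1655.
At steady state, accumulation factor R = 1/(1 − e^(−kτ)) ≈ 1.1983.
Each bolus raises the concentration by D/Vd = 1003/216 ≈ 4.644 mg/L.
Steady-state peak Cmax,ss = C₀·R ≈ 4.644 × 1.1983 ≈ 5.565 mg/L.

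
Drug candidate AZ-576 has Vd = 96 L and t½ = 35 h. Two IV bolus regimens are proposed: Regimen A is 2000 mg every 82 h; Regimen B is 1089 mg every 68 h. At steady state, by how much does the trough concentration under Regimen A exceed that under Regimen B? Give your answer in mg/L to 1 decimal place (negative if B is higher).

1.1 mg/L

Regimen A: f = (1/2)^(82/35) ≈ 0.1971; Cmin,ss = (2000/96)·f/(1−f) ≈ 5.114 mg/L.
Regimen B: f = (1/2)^(68/35) ≈ 0.2601; Cmin,ss = (1089/96)·f/(1−f) ≈ 3.988 mg/L.
Difference ≈ 5.114 − 3.988 ≈ 1.126 mg/L.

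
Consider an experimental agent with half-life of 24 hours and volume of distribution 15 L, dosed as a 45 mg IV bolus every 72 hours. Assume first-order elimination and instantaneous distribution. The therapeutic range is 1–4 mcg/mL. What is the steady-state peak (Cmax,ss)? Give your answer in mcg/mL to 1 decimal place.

The dosing interval is 3 half-lives, so f = 2^(−3) = 0.125.
At steady state, R = 1/(1 − 0.125) = 8/7.
Single-dose peak C₀ = D/Vd = 45/15 = 3 mcg/mL.
Steady-state peak Cmax,ss = C₀·R = 3 × 8/7 ≈ 3.429 mcg/mL.
Peak 3.4 mcg/mL vs MTC 4 mcg/mL: below toxic threshold.

3.4 mcg/mL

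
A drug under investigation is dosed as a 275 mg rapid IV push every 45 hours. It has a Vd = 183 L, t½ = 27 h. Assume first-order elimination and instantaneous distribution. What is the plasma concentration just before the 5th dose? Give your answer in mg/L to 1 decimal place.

f = (1/2)^(τ/t½) = (1/2)^(45/27) ≈ 0.3150.
C₀ = D/Vd = 275/183 ≈ 1.503 mg/L.
Before the 5th dose, 4 doses have been given. Superposition: Cmin = C₀·(f + f² + … + f^4).
≈ 1.503 × (0.3150 + 0.0992 + 0.0313 + 0.0098) ≈ 1.503 × 0.4553 ≈ 0.684 mg/L.

0.7 mg/L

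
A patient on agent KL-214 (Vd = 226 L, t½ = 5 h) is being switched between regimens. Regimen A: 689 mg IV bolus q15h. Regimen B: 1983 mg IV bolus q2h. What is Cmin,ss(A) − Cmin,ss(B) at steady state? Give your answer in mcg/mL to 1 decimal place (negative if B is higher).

-27.0 mcg/mL

Regimen A: f = (1/2)^(15/5) ≈ 0.1250; Cmin,ss = (689/226)·f/(1−f) ≈ 0.436 mcg/mL.
Regimen B: f = (1/2)^(2/5) ≈ 0.7579; Cmin,ss = (1983/226)·f/(1−f) ≈ 27.468 mcg/mL.
Difference ≈ 0.436 − 27.468 ≈ -27.032 mcg/mL.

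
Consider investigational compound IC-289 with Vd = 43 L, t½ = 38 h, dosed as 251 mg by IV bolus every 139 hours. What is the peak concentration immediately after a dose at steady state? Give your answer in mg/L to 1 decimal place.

τ/t½ = 139/38 ≈ 3.6579, so fraction remaining f = (1/2)^(139/38) ≈ 0.0792.
Accumulation ratio R = 1/(1 − f) ≈ 1/0.9208 ≈ 1.0860.
Each bolus raises the concentration by D/Vd = 251/43 ≈ 5.837 mg/L.
Cmax,ss = C₀/(1 − f) ≈ 5.837/0.9208 ≈ 6.339 mg/L.

6.3 mg/L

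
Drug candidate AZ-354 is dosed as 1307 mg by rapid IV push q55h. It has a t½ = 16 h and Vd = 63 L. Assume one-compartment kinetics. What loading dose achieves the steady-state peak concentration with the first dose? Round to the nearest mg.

f = (1/2)^(55/16) ≈ 0.092302; accumulation ratio R = 1/(1−f) ≈ 1.10169.
Loading dose to hit Cmax,ss on first dose: D_load = D_maint·R ≈ 1307 × 1.10169 ≈ 1439.91 mg.

1440 mg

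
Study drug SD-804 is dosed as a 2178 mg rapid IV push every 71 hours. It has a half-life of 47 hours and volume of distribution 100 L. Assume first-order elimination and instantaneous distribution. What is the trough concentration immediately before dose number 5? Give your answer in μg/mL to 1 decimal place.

11.6 μg/mL

f = (1/2)^(τ/t½) = (1/2)^(71/47) ≈ 0.3510.
C₀ = D/Vd = 2178/100 ≈ 21.780 μg/mL.
Before the 5th dose, 4 doses have been given. Superposition: Cmin = C₀·(f + f² + … + f^4).
≈ 21.780 × (0.3510 + 0.1232 + 0.0432 + 0.0152) ≈ 21.780 × 0.5326 ≈ 11.600 μg/mL.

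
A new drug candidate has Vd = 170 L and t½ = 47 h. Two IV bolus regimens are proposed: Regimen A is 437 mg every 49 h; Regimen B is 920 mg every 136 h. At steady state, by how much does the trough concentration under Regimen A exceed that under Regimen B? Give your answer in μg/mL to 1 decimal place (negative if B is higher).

Regimen A: f = (1/2)^(49/47) ≈ 0.4855; Cmin,ss = (437/170)·f/(1−f) ≈ 2.426 μg/mL.
Regimen B: f = (1/2)^(136/47) ≈ 0.1346; Cmin,ss = (920/170)·f/(1−f) ≈ 0.842 μg/mL.
Difference ≈ 2.426 − 0.842 ≈ 1.584 μg/mL.

1.6 μg/mL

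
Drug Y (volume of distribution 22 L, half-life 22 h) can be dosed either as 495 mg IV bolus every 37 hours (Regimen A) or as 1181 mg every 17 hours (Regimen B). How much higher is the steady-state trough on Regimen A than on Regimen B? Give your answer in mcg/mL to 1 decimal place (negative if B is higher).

-65.6 mcg/mL

Regimen A: f = (1/2)^(37/22) ≈ 0.3117; Cmin,ss = (495/22)·f/(1−f) ≈ 10.189 mcg/mL.
Regimen B: f = (1/2)^(17/22) ≈ 0.5853; Cmin,ss = (1181/22)·f/(1−f) ≈ 75.766 mcg/mL.
Difference ≈ 10.189 − 75.766 ≈ -65.577 mcg/mL.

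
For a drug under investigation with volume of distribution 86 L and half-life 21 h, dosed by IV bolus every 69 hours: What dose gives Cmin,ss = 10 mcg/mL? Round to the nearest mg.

7527 mg

τ/t½ = 69/21 ≈ 3.2857, so f = (1/2)^(69/21) ≈ 0.102542.
Cmin,ss = (D/Vd)·f/(1−f), so D = Cmin,ss·Vd·(1−f)/f.
D = 10 × 86 × (1−f)/f ≈ 10 × 86 × 8.75210 ≈ 7526.81 mg.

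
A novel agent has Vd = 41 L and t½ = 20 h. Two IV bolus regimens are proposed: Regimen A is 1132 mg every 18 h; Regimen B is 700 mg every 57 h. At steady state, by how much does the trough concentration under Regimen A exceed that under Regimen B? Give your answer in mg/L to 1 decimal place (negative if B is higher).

Regimen A: f = (1/2)^(18/20) ≈ 0.5359; Cmin,ss = (1132/41)·f/(1−f) ≈ 31.881 mg/L.
Regimen B: f = (1/2)^(57/20) ≈ 0.1387; Cmin,ss = (700/41)·f/(1−f) ≈ 2.749 mg/L.
Difference ≈ 31.881 − 2.749 ≈ 29.132 mg/L.

29.1 mg/L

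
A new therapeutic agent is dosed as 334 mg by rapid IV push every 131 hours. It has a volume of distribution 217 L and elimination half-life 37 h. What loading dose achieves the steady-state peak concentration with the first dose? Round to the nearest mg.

365 mg

f = (1/2)^(131/37) ≈ 0.085939; accumulation ratio R = 1/(1−f) ≈ 1.09402.
Loading dose to hit Cmax,ss on first dose: D_load = D_maint·R ≈ 334 × 1.09402 ≈ 365.40 mg.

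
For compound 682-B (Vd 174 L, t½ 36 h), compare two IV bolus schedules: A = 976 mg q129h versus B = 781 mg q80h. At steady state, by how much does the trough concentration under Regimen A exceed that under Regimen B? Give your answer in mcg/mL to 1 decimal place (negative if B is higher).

-0.7 mcg/mL

Regimen A: f = (1/2)^(129/36) ≈ 0.0834; Cmin,ss = (976/174)·f/(1−f) ≈ 0.510 mcg/mL.
Regimen B: f = (1/2)^(80/36) ≈ 0.2143; Cmin,ss = (781/174)·f/(1−f) ≈ 1.224 mcg/mL.
Difference ≈ 0.510 − 1.224 ≈ -0.714 mcg/mL.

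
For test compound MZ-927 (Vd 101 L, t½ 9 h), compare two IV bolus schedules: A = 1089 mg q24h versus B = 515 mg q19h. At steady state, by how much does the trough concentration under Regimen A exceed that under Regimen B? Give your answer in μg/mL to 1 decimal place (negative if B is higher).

Regimen A: f = (1/2)^(24/9) ≈ 0.1575; Cmin,ss = (1089/101)·f/(1−f) ≈ 2.016 μg/mL.
Regimen B: f = (1/2)^(19/9) ≈ 0.2315; Cmin,ss = (515/101)·f/(1−f) ≈ 1.536 μg/mL.
Difference ≈ 2.016 − 1.536 ≈ 0.480 μg/mL.

0.5 μg/mL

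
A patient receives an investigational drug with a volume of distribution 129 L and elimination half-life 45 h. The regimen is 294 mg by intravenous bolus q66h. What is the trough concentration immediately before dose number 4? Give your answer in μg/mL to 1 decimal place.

f = (1/2)^(τ/t½) = (1/2)^(66/45) ≈ 0.3618.
C₀ = D/Vd = 294/129 ≈ 2.279 μg/mL.
Before the 4th dose, 3 doses have been given. Superposition: Cmin = C₀·(f + f² + … + f^3).
≈ 2.279 × (0.3618 + 0.1309 + 0.0474) ≈ 2.279 × 0.5401 ≈ 1.231 μg/mL.

1.2 μg/mL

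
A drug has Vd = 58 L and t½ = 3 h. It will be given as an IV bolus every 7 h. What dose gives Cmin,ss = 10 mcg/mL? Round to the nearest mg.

2343 mg

τ/t½ = 7/3 ≈ 2.3333, so f = (1/2)^(7/3) ≈ 0.198425.
Cmin,ss = (D/Vd)·f/(1−f), so D = Cmin,ss·Vd·(1−f)/f.
D = 10 × 58 × (1−f)/f ≈ 10 × 58 × 4.03969 ≈ 2343.02 mg.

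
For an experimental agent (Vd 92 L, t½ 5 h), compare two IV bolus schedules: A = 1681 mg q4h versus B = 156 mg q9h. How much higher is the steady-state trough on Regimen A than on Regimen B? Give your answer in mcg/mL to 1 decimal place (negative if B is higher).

24.0 mcg/mL

Regimen A: f = (1/2)^(4/5) ≈ 0.5743; Cmin,ss = (1681/92)·f/(1−f) ≈ 24.650 mcg/mL.
Regimen B: f = (1/2)^(9/5) ≈ 0.2872; Cmin,ss = (156/92)·f/(1−f) ≈ 0.683 mcg/mL.
Difference ≈ 24.650 − 0.683 ≈ 23.967 mcg/mL.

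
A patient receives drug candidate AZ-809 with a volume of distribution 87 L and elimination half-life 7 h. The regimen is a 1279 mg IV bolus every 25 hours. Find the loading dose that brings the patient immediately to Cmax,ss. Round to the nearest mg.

1396 mg

f = (1/2)^(25/7) ≈ 0.084119; accumulation ratio R = 1/(1−f) ≈ 1.09184.
Loading dose to hit Cmax,ss on first dose: D_load = D_maint·R ≈ 1279 × 1.09184 ≈ 1396.46 mg.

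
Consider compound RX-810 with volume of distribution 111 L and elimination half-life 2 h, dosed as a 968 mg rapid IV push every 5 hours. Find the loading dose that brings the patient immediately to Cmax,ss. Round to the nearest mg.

f = (1/2)^(5/2) ≈ 0.176777; accumulation ratio R = 1/(1−f) ≈ 1.21474.
Loading dose to hit Cmax,ss on first dose: D_load = D_maint·R ≈ 968 × 1.21474 ≈ 1175.87 mg.

1176 mg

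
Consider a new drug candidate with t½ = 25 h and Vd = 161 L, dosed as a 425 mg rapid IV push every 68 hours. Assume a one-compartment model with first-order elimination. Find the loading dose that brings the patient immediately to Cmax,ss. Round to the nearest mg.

f = (1/2)^(68/25) ≈ 0.151774; accumulation ratio R = 1/(1−f) ≈ 1.17893.
Loading dose to hit Cmax,ss on first dose: D_load = D_maint·R ≈ 425 × 1.17893 ≈ 501.05 mg.

501 mg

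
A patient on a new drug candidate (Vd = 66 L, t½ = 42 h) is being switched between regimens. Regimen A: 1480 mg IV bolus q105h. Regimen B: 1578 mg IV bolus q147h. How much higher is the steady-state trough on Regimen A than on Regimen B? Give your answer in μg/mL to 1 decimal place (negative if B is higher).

2.5 μg/mL

Regimen A: f = (1/2)^(105/42) ≈ 0.1768; Cmin,ss = (1480/66)·f/(1−f) ≈ 4.816 μg/mL.
Regimen B: f = (1/2)^(147/42) ≈ 0.0884; Cmin,ss = (1578/66)·f/(1−f) ≈ 2.319 μg/mL.
Difference ≈ 4.816 − 2.319 ≈ 2.497 μg/mL.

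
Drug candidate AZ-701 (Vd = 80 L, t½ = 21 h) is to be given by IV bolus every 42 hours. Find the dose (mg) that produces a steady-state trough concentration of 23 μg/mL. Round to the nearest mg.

τ/t½ = 42/21 ≈ 2, so f = (1/2)^(42/21) ≈ 0.250000.
Cmin,ss = (D/Vd)·f/(1−f), so D = Cmin,ss·Vd·(1−f)/f.
D = 23 × 80 × (1−f)/f ≈ 23 × 80 × 3.00000 ≈ 5520.00 mg.

5520 mg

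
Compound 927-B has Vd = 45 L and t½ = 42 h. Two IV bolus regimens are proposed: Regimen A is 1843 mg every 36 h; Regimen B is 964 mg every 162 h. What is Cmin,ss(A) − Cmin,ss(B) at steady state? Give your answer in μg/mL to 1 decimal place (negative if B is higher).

48.9 μg/mL

Regimen A: f = (1/2)^(36/42) ≈ 0.5520; Cmin,ss = (1843/45)·f/(1−f) ≈ 50.463 μg/mL.
Regimen B: f = (1/2)^(162/42) ≈ 0.0690; Cmin,ss = (964/45)·f/(1−f) ≈ 1.588 μg/mL.
Difference ≈ 50.463 − 1.588 ≈ 48.875 μg/mL.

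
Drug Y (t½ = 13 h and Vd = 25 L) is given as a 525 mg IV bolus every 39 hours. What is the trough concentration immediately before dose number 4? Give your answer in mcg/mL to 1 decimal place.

3.0 mcg/mL

f = (1/2)^(τ/t½) = (1/2)^(39/13) ≈ 0.1250.
C₀ = D/Vd = 525/25 ≈ 21.000 mcg/mL.
Before the 4th dose, 3 doses have been given. Superposition: Cmin = C₀·(f + f² + … + f^3).
≈ 21.000 × (0.1250 + 0.0156 + 0.0020) ≈ 21.000 × 0.1426 ≈ 2.995 mcg/mL.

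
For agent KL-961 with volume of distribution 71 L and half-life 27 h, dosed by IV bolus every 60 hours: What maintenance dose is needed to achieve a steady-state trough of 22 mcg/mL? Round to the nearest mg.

τ/t½ = 60/27 ≈ 2.2222, so f = (1/2)^(60/27) ≈ 0.214311.
Cmin,ss = (D/Vd)·f/(1−f), so D = Cmin,ss·Vd·(1−f)/f.
D = 22 × 71 × (1−f)/f ≈ 22 × 71 × 3.66612 ≈ 5726.48 mg.

5726 mg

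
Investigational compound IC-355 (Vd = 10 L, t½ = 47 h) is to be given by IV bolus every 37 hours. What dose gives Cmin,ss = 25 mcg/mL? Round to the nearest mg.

τ/t½ = 37/47 ≈ 0.78723, so f = (1/2)^(37/47) ≈ 0.579454.
Cmin,ss = (D/Vd)·f/(1−f), so D = Cmin,ss·Vd·(1−f)/f.
D = 25 × 10 × (1−f)/f ≈ 25 × 10 × 0.72576 ≈ 181.44 mg.

181 mg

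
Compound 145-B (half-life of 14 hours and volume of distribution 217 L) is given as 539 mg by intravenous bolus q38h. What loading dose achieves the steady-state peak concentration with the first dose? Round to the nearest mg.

f = (1/2)^(38/14) ≈ 0.152377; accumulation ratio R = 1/(1−f) ≈ 1.17977.
Loading dose to hit Cmax,ss on first dose: D_load = D_maint·R ≈ 539 × 1.17977 ≈ 635.90 mg.

636 mg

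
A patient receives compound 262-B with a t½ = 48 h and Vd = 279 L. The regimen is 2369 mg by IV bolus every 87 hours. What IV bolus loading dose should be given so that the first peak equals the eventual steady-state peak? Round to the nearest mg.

f = (1/2)^(87/48) ≈ 0.284697; accumulation ratio R = 1/(1−f) ≈ 1.39801.
Loading dose to hit Cmax,ss on first dose: D_load = D_maint·R ≈ 2369 × 1.39801 ≈ 3311.89 mg.

3312 mg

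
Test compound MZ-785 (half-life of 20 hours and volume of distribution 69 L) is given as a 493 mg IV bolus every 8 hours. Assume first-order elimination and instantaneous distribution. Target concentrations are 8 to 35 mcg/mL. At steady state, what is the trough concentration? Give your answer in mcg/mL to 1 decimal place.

τ/t½ = 8/20 ≈ 0.4, so fraction remaining f = (1/2)^(8/20) ≈ 0.7579.
Accumulation ratio R = 1/(1 − f) ≈ 1/0.2421 ≈ 4.1305.
Single-dose peak C₀ = D/Vd = 493/69 ≈ 7.145 mcg/mL.
Cmax,ss = C₀/(1 − f) ≈ 7.145/0.2421 ≈ 29.513 mcg/mL.
Steady-state trough Cmin,ss = Cmax,ss·f ≈ 29.513 × 0.7579 ≈ 22.368 mcg/mL.
Trough 22.4 mcg/mL vs MEC 8 mcg/mL: adequate.

22.4 mcg/mL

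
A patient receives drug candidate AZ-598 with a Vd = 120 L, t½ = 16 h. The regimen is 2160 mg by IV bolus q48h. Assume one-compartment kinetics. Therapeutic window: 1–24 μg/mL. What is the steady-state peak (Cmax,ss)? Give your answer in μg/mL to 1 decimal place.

The dosing interval is 3 half-lives, so f = 2^(−3) = 0.125.
Accumulation ratio R = 1/(1 − f) = 1/0.875 = 8/7.
Single-dose peak C₀ = D/Vd = 2160/120 = 18 μg/mL.
Steady-state peak Cmax,ss = C₀·R = 18 × 8/7 ≈ 20.571 μg/mL.
Peak 20.6 μg/mL vs MTC 24 μg/mL: below toxic threshold.

20.6 μg/mL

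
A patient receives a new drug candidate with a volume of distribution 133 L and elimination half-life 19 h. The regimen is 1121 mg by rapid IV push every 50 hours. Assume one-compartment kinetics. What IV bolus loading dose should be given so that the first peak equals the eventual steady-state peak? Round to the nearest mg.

1337 mg

f = (1/2)^(50/19) ≈ 0.161367; accumulation ratio R = 1/(1−f) ≈ 1.19242.
Loading dose to hit Cmax,ss on first dose: D_load = D_maint·R ≈ 1121 × 1.19242 ≈ 1336.70 mg.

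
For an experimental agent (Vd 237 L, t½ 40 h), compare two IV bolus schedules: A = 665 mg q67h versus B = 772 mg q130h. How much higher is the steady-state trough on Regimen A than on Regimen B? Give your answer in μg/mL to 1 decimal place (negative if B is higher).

0.9 μg/mL

Regimen A: f = (1/2)^(67/40) ≈ 0.3132; Cmin,ss = (665/237)·f/(1−f) ≈ 1.280 μg/mL.
Regimen B: f = (1/2)^(130/40) ≈ 0.1051; Cmin,ss = (772/237)·f/(1−f) ≈ 0.383 μg/mL.
Difference ≈ 1.280 − 0.383 ≈ 0.897 μg/mL.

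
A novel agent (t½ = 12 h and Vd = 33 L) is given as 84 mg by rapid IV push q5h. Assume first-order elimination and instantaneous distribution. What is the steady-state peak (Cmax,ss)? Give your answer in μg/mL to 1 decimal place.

Over one 5-h interval, 5/12 ≈ 0.41667 half-lives elapse, leaving f ≈ 0.7492 of each dose.
At steady state, accumulation factor R = 1/(1 − e^(−kτ)) ≈ 3.9872.
Single-dose peak C₀ = D/Vd = 84/33 ≈ 2.545 μg/mL.
Cmax,ss = C₀/(1 − f) ≈ 2.545/0.2508 ≈ 10.148 μg/mL.

10.1 μg/mL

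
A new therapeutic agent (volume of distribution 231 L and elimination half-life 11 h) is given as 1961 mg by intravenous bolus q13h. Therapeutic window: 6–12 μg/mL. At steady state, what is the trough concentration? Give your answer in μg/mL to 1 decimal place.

τ/t½ = 13/11 ≈ 1.1818, so fraction remaining f = (1/2)^(13/11) ≈ 0.4408.
Each bolus raises the concentration by D/Vd = 1961/231 ≈ 8.489 μg/mL.
Steady-state trough Cmin,ss = C₀·f/(1−f) ≈ 8.489 × 0.4408/0.5592 ≈ 6.692 μg/mL.
Trough 6.7 μg/mL vs MEC 6 μg/mL: adequate.

6.7 μg/mL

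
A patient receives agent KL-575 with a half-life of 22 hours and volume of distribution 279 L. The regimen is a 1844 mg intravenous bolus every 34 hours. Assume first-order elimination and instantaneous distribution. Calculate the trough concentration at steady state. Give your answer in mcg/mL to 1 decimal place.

τ/t½ = 34/22 ≈ 1.5455, so fraction remaining f = (1/2)^(34/22) ≈ 0.3426.
Each bolus raises the concentration by D/Vd = 1844/279 ≈ 6.609 mcg/mL.
Steady-state trough Cmin,ss = C₀·f/(1−f) ≈ 6.609 × 0.3426/0.6574 ≈ 3.444 mcg/mL.

3.4 mcg/mL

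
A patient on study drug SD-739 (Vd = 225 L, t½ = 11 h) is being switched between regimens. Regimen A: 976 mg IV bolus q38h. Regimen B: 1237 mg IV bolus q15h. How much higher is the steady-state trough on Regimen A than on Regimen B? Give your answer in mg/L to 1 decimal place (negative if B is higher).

-3.1 mg/L

Regimen A: f = (1/2)^(38/11) ≈ 0.0912; Cmin,ss = (976/225)·f/(1−f) ≈ 0.435 mg/L.
Regimen B: f = (1/2)^(15/11) ≈ 0.3886; Cmin,ss = (1237/225)·f/(1−f) ≈ 3.494 mg/L.
Difference ≈ 0.435 − 3.494 ≈ -3.059 mg/L.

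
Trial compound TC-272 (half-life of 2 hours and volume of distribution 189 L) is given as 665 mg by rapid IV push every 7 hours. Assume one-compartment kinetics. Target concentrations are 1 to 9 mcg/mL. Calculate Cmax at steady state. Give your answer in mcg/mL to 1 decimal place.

3.9 mcg/mL

τ/t½ = 7/2 ≈ 3.5, so fraction remaining f = (1/2)^(7/2) ≈ 0.0884.
At steady state, accumulation factor R = 1/(1 − e^(−kτ)) ≈ 1.0970.
Each bolus raises the concentration by D/Vd = 665/189 ≈ 3.519 mcg/mL.
Cmax,ss = C₀/(1 − f) ≈ 3.519/0.9116 ≈ 3.860 mcg/mL.
Peak 3.9 mcg/mL vs MTC 9 mcg/mL: below toxic threshold.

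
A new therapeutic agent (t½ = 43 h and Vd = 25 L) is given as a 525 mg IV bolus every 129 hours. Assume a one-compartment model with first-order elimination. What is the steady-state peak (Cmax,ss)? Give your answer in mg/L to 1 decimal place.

The dosing interval is 3 half-lives, so f = 2^(−3) = 0.125.
At steady state, R = 1/(1 − 0.125) = 8/7.
Single-dose peak C₀ = D/Vd = 525/25 = 21 mg/L.
Steady-state peak Cmax,ss = C₀·R = 21 × 8/7 ≈ 24.000 mg/L.

24.0 mg/L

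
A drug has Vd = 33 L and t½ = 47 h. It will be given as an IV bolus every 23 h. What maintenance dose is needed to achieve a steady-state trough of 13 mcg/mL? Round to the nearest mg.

173 mg

τ/t½ = 23/47 ≈ 0.48936, so f = (1/2)^(23/47) ≈ 0.712340.
Cmin,ss = (D/Vd)·f/(1−f), so D = Cmin,ss·Vd·(1−f)/f.
D = 13 × 33 × (1−f)/f ≈ 13 × 33 × 0.40382 ≈ 173.24 mg.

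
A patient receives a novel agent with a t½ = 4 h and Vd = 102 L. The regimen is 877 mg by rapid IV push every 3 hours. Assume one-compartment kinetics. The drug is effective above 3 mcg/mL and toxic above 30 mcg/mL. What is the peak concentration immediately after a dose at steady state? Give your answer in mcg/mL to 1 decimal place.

Over one 3-h interval, 3/4 ≈ 0.75 half-lives elapse, leaving f ≈ 0.5946 of each dose.
Accumulation ratio R = 1/(1 − f) ≈ 1/0.4054 ≈ 2.4667.
Each bolus raises the concentration by D/Vd = 877/102 ≈ 8.598 mcg/mL.
Cmax,ss = C₀/(1 − f) ≈ 8.598/0.4054 ≈ 21.209 mcg/mL.
Peak 21.2 mcg/mL vs MTC 30 mcg/mL: below toxic threshold.

21.2 mcg/mL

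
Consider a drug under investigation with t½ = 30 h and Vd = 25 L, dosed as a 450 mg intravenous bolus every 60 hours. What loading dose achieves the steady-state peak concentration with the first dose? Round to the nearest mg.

600 mg

f = (1/2)^(60/30) ≈ 0.250000; accumulation ratio R = 1/(1−f) ≈ 1.33333.
Loading dose to hit Cmax,ss on first dose: D_load = D_maint·R ≈ 450 × 1.33333 ≈ 600.00 mg.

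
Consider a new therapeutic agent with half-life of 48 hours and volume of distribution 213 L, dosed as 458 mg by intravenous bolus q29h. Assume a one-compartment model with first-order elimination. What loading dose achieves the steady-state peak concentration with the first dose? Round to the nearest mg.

1339 mg

f = (1/2)^(29/48) ≈ 0.657851; accumulation ratio R = 1/(1−f) ≈ 2.92270.
Loading dose to hit Cmax,ss on first dose: D_load = D_maint·R ≈ 458 × 2.92270 ≈ 1338.60 mg.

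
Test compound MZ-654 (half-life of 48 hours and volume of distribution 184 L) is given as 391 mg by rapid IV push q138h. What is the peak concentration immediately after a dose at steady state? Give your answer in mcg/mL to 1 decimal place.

2.5 mcg/mL

k = ln2/t½ = ln2/48 ≈ 0.014441 h⁻¹; fraction remaining f = e^(−kτ) = e^(−0.014441×138) ≈ 0.1363.
At steady state, accumulation factor R = 1/(1 − e^(−kτ)) ≈ 1.1578.
Single-dose peak C₀ = D/Vd = 391/184 ≈ 2.125 mcg/mL.
Cmax,ss = C₀/(1 − f) ≈ 2.125/0.8637 ≈ 2.460 mcg/mL.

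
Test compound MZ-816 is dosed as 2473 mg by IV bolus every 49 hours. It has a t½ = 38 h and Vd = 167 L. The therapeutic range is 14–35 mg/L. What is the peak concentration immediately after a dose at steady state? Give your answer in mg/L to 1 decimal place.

25.1 mg/L

Over one 49-h interval, 49/38 ≈ 1.2895 half-lives elapse, leaving f ≈ 0.4091 of each dose.
Accumulation ratio R = 1/(1 − f) ≈ 1/0.5909 ≈ 1.6923.
Each bolus raises the concentration by D/Vd = 2473/167 ≈ 14.808 mg/L.
Steady-state peak Cmax,ss = C₀·R ≈ 14.808 × 1.6923 ≈ 25.060 mg/L.
Peak 25.1 mg/L vs MTC 35 mg/L: below toxic threshold.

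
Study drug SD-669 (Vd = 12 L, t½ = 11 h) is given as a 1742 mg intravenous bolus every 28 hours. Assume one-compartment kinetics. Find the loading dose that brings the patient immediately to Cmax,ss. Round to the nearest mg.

f = (1/2)^(28/11) ≈ 0.171294; accumulation ratio R = 1/(1−f) ≈ 1.20670.
Loading dose to hit Cmax,ss on first dose: D_load = D_maint·R ≈ 1742 × 1.20670 ≈ 2102.07 mg.

2102 mg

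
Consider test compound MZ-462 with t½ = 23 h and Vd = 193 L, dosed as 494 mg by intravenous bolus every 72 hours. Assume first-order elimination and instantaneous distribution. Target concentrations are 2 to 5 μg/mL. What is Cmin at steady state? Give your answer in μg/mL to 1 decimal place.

0.3 μg/mL

τ/t½ = 72/23 ≈ 3.1304, so fraction remaining f = (1/2)^(72/23) ≈ 0.1142.
At steady state, accumulation factor R = 1/(1 − e^(−kτ)) ≈ 1.1289.
Single-dose peak C₀ = D/Vd = 494/193 ≈ 2.560 μg/mL.
Steady-state peak Cmax,ss = C₀·R ≈ 2.560 × 1.1289 ≈ 2.890 μg/mL.
Steady-state trough Cmin,ss = Cmax,ss·f ≈ 2.890 × 0.1142 ≈ 0.330 μg/mL.
Trough 0.3 μg/mL vs MEC 2 μg/mL: subtherapeutic.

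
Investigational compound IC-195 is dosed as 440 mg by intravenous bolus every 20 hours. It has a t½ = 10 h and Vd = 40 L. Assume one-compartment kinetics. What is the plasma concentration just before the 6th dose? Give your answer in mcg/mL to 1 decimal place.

3.7 mcg/mL

f = (1/2)^(τ/t½) = (1/2)^(20/10) ≈ 0.2500.
C₀ = D/Vd = 440/40 ≈ 11.000 mcg/mL.
Before the 6th dose, 5 doses have been given. Superposition: Cmin = C₀·(f + f² + … + f^5).
≈ 11.000 × (0.2500 + 0.0625 + 0.0156 + 0.0039 + 0.0010) ≈ 11.000 × 0.3330 ≈ 3.663 mcg/mL.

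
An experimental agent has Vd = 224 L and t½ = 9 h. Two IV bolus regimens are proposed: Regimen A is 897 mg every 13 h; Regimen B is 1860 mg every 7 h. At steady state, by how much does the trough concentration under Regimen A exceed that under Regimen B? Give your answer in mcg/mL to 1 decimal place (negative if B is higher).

Regimen A: f = (1/2)^(13/9) ≈ 0.3674; Cmin,ss = (897/224)·f/(1−f) ≈ 2.326 mcg/mL.
Regimen B: f = (1/2)^(7/9) ≈ 0.5833; Cmin,ss = (1860/224)·f/(1−f) ≈ 11.623 mcg/mL.
Difference ≈ 2.326 − 11.623 ≈ -9.297 mcg/mL.

-9.3 mcg/mL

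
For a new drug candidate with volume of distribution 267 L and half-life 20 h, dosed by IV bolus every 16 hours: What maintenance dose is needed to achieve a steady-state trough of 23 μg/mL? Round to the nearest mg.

τ/t½ = 16/20 ≈ 0.8, so f = (1/2)^(16/20) ≈ 0.574349.
Cmin,ss = (D/Vd)·f/(1−f), so D = Cmin,ss·Vd·(1−f)/f.
D = 23 × 267 × (1−f)/f ≈ 23 × 267 × 0.74110 ≈ 4551.10 mg.

4551 mg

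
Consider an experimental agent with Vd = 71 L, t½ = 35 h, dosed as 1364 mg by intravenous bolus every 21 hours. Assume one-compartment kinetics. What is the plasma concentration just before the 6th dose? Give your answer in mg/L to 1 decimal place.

f = (1/2)^(τ/t½) = (1/2)^(21/35) ≈ 0.6598.
C₀ = D/Vd = 1364/71 ≈ 19.211 mg/L.
Before the 6th dose, 5 doses have been given. Superposition: Cmin = C₀·(f + f² + … + f^5).
≈ 19.211 × (0.6598 + 0.4353 + 0.2872 + 0.1895 + 0.1250) ≈ 19.211 × 1.6968 ≈ 32.597 mg/L.

32.6 mg/L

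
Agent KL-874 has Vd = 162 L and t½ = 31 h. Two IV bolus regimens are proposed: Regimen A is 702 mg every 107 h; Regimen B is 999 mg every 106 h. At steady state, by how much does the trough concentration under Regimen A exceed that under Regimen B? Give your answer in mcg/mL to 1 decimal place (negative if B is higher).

-0.2 mcg/mL

Regimen A: f = (1/2)^(107/31) ≈ 0.0914; Cmin,ss = (702/162)·f/(1−f) ≈ 0.436 mcg/mL.
Regimen B: f = (1/2)^(106/31) ≈ 0.0935; Cmin,ss = (999/162)·f/(1−f) ≈ 0.636 mcg/mL.
Difference ≈ 0.436 − 0.636 ≈ -0.200 mcg/mL.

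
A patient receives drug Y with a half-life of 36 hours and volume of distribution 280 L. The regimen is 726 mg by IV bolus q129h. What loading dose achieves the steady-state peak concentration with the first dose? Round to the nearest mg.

f = (1/2)^(129/36) ≈ 0.083427; accumulation ratio R = 1/(1−f) ≈ 1.09102.
Loading dose to hit Cmax,ss on first dose: D_load = D_maint·R ≈ 726 × 1.09102 ≈ 792.08 mg.

792 mg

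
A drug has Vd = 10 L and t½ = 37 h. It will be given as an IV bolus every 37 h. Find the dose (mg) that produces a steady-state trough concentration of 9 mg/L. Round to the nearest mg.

90 mg

τ/t½ = 37/37 ≈ 1, so f = (1/2)^(37/37) ≈ 0.500000.
Cmin,ss = (D/Vd)·f/(1−f), so D = Cmin,ss·Vd·(1−f)/f.
D = 9 × 10 × (1−f)/f ≈ 9 × 10 × 1.00000 ≈ 90.00 mg.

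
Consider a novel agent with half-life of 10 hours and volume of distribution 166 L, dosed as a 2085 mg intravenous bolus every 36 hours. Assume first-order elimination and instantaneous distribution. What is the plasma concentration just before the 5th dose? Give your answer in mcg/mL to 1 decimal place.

1.1 mcg/mL

f = (1/2)^(τ/t½) = (1/2)^(36/10) ≈ 0.0825.
C₀ = D/Vd = 2085/166 ≈ 12.560 mcg/mL.
Before the 5th dose, 4 doses have been given. Superposition: Cmin = C₀·(f + f² + … + f^4).
≈ 12.560 × (0.0825 + 0.0068 + 0.0006 + 0.0000) ≈ 12.560 × 0.0899 ≈ 1.129 mcg/mL.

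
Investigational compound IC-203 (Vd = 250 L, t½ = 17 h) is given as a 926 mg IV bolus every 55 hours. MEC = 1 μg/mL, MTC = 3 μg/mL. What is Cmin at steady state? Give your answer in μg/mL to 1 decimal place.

0.4 μg/mL

Over one 55-h interval, 55/17 ≈ 3.2353 half-lives elapse, leaving f ≈ 0.1062 of each dose.
Accumulation ratio R = 1/(1 − f) ≈ 1/0.8938 ≈ 1.1188.
Each bolus raises the concentration by D/Vd = 926/250 ≈ 3.704 μg/mL.
Steady-state peak Cmax,ss = C₀·R ≈ 3.704 × 1.1188 ≈ 4.144 μg/mL.
Steady-state trough Cmin,ss = Cmax,ss·f ≈ 4.144 × 0.1062 ≈ 0.440 μg/mL.
Trough 0.4 μg/mL vs MEC 1 μg/mL: subtherapeutic.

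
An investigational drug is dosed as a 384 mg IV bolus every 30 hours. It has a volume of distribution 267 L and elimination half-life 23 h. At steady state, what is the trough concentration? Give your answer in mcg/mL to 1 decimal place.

1.0 mcg/mL

τ/t½ = 30/23 ≈ 1.3043, so fraction remaining f = (1/2)^(30/23) ≈ 0.4049.
At steady state, accumulation factor R = 1/(1 − e^(−kτ)) ≈ 1.6804.
Single-dose peak C₀ = D/Vd = 384/267 ≈ 1.438 mcg/mL.
Cmax,ss = C₀/(1 − f) ≈ 1.438/0.5951 ≈ 2.416 mcg/mL.
Steady-state trough Cmin,ss = Cmax,ss·f ≈ 2.416 × 0.4049 ≈ 0.978 mcg/mL.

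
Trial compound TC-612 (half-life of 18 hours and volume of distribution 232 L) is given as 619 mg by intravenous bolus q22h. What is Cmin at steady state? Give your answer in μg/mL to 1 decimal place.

2.0 μg/mL

Over one 22-h interval, 22/18 ≈ 1.2222 half-lives elapse, leaving f ≈ 0.4286 of each dose.
At steady state, accumulation factor R = 1/(1 − e^(−kτ)) ≈ 1.7501.
Each bolus raises the concentration by D/Vd = 619/232 ≈ 2.668 μg/mL.
Cmax,ss = C₀/(1 − f) ≈ 2.668/0.5714 ≈ 4.669 μg/mL.
Steady-state trough Cmin,ss = Cmax,ss·f ≈ 4.669 × 0.4286 ≈ 2.001 μg/mL.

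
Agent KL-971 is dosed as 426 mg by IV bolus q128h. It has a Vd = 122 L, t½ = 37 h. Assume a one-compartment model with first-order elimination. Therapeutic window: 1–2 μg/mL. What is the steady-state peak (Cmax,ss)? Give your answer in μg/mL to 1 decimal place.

τ/t½ = 128/37 ≈ 3.4595, so fraction remaining f = (1/2)^(128/37) ≈ 0.0909.
At steady state, accumulation factor R = 1/(1 − e^(−kτ)) ≈ 1.1000.
Each bolus raises the concentration by D/Vd = 426/122 ≈ 3.492 μg/mL.
Steady-state peak Cmax,ss = C₀·R ≈ 3.492 × 1.1000 ≈ 3.841 μg/mL.
Peak 3.8 μg/mL vs MTC 2 μg/mL: exceeds toxic threshold.

3.8 μg/mL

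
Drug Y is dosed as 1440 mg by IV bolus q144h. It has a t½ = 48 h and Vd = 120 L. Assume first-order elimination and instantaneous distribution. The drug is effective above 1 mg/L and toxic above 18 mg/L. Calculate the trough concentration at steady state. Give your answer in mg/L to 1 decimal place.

1.7 mg/L

The dosing interval is 3 half-lives, so f = 2^(−3) = 0.125.
Accumulation ratio R = 1/(1 − f) = 1/0.875 = 8/7.
Single-dose peak C₀ = D/Vd = 1440/120 = 12 mg/L.
Steady-state peak Cmax,ss = C₀·R = 12 × 8/7 ≈ 13.714 mg/L.
Steady-state trough Cmin,ss = Cmax,ss·f ≈ 13.714 × 0.125 ≈ 1.714 mg/L.
Trough 1.7 mg/L vs MEC 1 mg/L: adequate.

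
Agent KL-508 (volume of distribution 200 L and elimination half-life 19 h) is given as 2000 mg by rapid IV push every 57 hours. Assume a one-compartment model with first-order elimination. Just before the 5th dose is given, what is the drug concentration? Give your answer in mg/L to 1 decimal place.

f = (1/2)^(τ/t½) = (1/2)^(57/19) ≈ 0.1250.
C₀ = D/Vd = 2000/200 ≈ 10.000 mg/L.
Before the 5th dose, 4 doses have been given. Superposition: Cmin = C₀·(f + f² + … + f^4).
≈ 10.000 × (0.1250 + 0.0156 + 0.0020 + 0.0002) ≈ 10.000 × 0.1428 ≈ 1.428 mg/L.

1.4 mg/L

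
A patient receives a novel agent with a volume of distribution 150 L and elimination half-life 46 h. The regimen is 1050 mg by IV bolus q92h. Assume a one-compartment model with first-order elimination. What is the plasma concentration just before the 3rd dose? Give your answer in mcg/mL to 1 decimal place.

2.2 mcg/mL

f = (1/2)^(τ/t½) = (1/2)^(92/46) ≈ 0.2500.
C₀ = D/Vd = 1050/150 ≈ 7.000 mcg/mL.
Before the 3rd dose, 2 doses have been given. Superposition: Cmin = C₀·(f + f²).
≈ 7.000 × (0.2500 + 0.0625) ≈ 7.000 × 0.3125 ≈ 2.188 mcg/mL.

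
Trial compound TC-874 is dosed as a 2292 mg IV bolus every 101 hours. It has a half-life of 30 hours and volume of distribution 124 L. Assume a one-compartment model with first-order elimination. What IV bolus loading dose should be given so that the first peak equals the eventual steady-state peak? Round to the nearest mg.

2538 mg

f = (1/2)^(101/30) ≈ 0.096947; accumulation ratio R = 1/(1−f) ≈ 1.10735.
Loading dose to hit Cmax,ss on first dose: D_load = D_maint·R ≈ 2292 × 1.10735 ≈ 2538.05 mg.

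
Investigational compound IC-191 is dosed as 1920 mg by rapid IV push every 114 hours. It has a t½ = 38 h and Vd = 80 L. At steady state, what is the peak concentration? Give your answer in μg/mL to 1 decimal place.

27.4 μg/mL

τ = 114 h = 3 half-lives, so f = (1/2)^3 = 0.125.
Accumulation ratio R = 1/(1 − f) = 1/0.875 = 8/7.
Single-dose peak C₀ = D/Vd = 1920/80 = 24 μg/mL.
Steady-state peak Cmax,ss = C₀·R = 24 × 8/7 ≈ 27.429 μg/mL.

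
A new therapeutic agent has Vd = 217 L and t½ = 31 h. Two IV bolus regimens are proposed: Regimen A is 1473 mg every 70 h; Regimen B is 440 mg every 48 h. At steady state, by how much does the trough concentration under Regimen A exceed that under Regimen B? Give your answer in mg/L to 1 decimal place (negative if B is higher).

0.7 mg/L

Regimen A: f = (1/2)^(70/31) ≈ 0.2091; Cmin,ss = (1473/217)·f/(1−f) ≈ 1.795 mg/L.
Regimen B: f = (1/2)^(48/31) ≈ 0.3419; Cmin,ss = (440/217)·f/(1−f) ≈ 1.053 mg/L.
Difference ≈ 1.795 − 1.053 ≈ 0.742 mg/L.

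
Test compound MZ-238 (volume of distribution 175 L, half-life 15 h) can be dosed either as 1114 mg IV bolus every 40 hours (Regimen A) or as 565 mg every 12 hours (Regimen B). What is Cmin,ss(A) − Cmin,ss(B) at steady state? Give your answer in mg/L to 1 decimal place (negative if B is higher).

Regimen A: f = (1/2)^(40/15) ≈ 0.1575; Cmin,ss = (1114/175)·f/(1−f) ≈ 1.190 mg/L.
Regimen B: f = (1/2)^(12/15) ≈ 0.5743; Cmin,ss = (565/175)·f/(1−f) ≈ 4.356 mg/L.
Difference ≈ 1.190 − 4.356 ≈ -3.166 mg/L.

-3.2 mg/L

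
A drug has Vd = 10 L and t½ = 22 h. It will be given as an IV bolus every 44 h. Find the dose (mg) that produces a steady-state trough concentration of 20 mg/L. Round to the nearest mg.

τ/t½ = 44/22 ≈ 2, so f = (1/2)^(44/22) ≈ 0.250000.
Cmin,ss = (D/Vd)·f/(1−f), so D = Cmin,ss·Vd·(1−f)/f.
D = 20 × 10 × (1−f)/f ≈ 20 × 10 × 3.00000 ≈ 600.00 mg.

600 mg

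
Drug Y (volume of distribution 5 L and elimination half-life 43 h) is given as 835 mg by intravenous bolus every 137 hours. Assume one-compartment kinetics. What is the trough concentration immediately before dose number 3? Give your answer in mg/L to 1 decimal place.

f = (1/2)^(τ/t½) = (1/2)^(137/43) ≈ 0.1099.
C₀ = D/Vd = 835/5 ≈ 167.000 mg/L.
Before the 3rd dose, 2 doses have been given. Superposition: Cmin = C₀·(f + f²).
≈ 167.000 × (0.1099 + 0.0121) ≈ 167.000 × 0.1220 ≈ 20.374 mg/L.

20.4 mg/L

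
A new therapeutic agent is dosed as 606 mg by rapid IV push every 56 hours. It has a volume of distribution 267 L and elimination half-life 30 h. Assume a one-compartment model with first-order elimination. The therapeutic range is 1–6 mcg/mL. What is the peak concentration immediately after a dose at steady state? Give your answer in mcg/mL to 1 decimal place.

3.1 mcg/mL

τ/t½ = 56/30 ≈ 1.8667, so fraction remaining f = (1/2)^(56/30) ≈ 0.2742.
At steady state, accumulation factor R = 1/(1 − e^(−kτ)) ≈ 1.3778.
Single-dose peak C₀ = D/Vd = 606/267 ≈ 2.270 mcg/mL.
Cmax,ss = C₀/(1 − f) ≈ 2.270/0.7258 ≈ 3.128 mcg/mL.
Peak 3.1 mcg/mL vs MTC 6 mcg/mL: below toxic threshold.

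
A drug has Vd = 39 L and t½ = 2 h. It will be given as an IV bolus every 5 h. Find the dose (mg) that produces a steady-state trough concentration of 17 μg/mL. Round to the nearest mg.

τ/t½ = 5/2 ≈ 2.5, so f = (1/2)^(5/2) ≈ 0.176777.
Cmin,ss = (D/Vd)·f/(1−f), so D = Cmin,ss·Vd·(1−f)/f.
D = 17 × 39 × (1−f)/f ≈ 17 × 39 × 4.65684 ≈ 3087.48 mg.

3087 mg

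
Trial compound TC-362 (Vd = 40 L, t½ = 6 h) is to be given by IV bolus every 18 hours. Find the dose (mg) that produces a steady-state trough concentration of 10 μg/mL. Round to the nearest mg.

τ/t½ = 18/6 ≈ 3, so f = (1/2)^(18/6) ≈ 0.125000.
Cmin,ss = (D/Vd)·f/(1−f), so D = Cmin,ss·Vd·(1−f)/f.
D = 10 × 40 × (1−f)/f ≈ 10 × 40 × 7.00000 ≈ 2800.00 mg.

2800 mg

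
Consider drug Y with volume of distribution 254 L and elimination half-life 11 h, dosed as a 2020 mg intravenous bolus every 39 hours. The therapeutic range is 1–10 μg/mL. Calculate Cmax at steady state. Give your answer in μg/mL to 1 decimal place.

8.7 μg/mL

k = ln2/t½ = ln2/11 ≈ 0.063013 h⁻¹; fraction remaining f = e^(−kτ) = e^(−0.063013×39) ≈ 0.0856.
Accumulation ratio R = 1/(1 − f) ≈ 1/0.9144 ≈ 1.0936.
Single-dose peak C₀ = D/Vd = 2020/254 ≈ 7.953 μg/mL.
Steady-state peak Cmax,ss = C₀·R ≈ 7.953 × 1.0936 ≈ 8.697 μg/mL.
Peak 8.7 μg/mL vs MTC 10 μg/mL: below toxic threshold.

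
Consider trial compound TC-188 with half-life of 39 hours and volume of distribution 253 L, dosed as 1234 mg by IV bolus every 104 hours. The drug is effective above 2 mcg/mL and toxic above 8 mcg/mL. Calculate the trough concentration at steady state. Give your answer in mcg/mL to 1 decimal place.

k = ln2/t½ = ln2/39 ≈ 0.017773 h⁻¹; fraction remaining f = e^(−kτ) = e^(−0.017773×104) ≈ 0.1575.
Accumulation ratio R = 1/(1 − f) ≈ 1/0.8425 ≈ 1.1869.
Each bolus raises the concentration by D/Vd = 1234/253 ≈ 4.877 mcg/mL.
Steady-state peak Cmax,ss = C₀·R ≈ 4.877 × 1.1869 ≈ 5.789 mcg/mL.
Steady-state trough Cmin,ss = Cmax,ss·f ≈ 5.789 × 0.1575 ≈ 0.912 mcg/mL.
Trough 0.9 mcg/mL vs MEC 2 mcg/mL: subtherapeutic.

0.9 mcg/mL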